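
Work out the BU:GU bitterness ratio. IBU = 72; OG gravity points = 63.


BU:GU = IBU / OG_points
BU:GU = 72 / 63

1.1429


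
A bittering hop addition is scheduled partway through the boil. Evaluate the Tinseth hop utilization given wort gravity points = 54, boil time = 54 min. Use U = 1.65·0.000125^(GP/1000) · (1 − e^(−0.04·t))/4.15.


bigness = 1.65·0.000125^(54/1000) = 1.0156
boil_factor = (1 − e^(−0.04·54))/4.15 = 0.2132
U = 1.0156 · 0.2132

0.2165


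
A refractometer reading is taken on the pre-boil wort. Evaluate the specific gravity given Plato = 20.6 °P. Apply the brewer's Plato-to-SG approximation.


SG = 259/(259 − P)
SG = 259/(259 − 20.6)

1.0864


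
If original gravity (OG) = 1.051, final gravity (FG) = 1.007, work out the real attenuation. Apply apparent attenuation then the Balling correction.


AA = (OG−FG)/(OG−1)·100;  RA = AA·0.8192
AA = (1.051 − 1.007)/(1.051 − 1)·100 = 86.2745
RA = 86.2745·0.8192

70.6761 %


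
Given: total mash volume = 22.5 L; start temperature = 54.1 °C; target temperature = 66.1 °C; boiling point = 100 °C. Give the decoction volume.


V_dec = V_total·(T_target − T_start)/(T_boil − T_start)
V_dec = 22.5·(66.1 − 54.1)/(100 − 54.1)

5.8824 L


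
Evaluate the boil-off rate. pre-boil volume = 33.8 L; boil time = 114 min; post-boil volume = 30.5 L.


rate = (V_pre − V_post) / (t_min/60)
rate = (33.8 − 30.5) / (114/60)

1.7368 L/hr


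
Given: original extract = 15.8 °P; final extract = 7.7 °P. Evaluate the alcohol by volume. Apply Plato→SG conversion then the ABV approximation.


SG = 259/(259 − P);  ABV = (OG − FG)·131.25
OG = 259/(259 − 15.8) = 1.0650
FG = 259/(259 − 7.7) = 1.0306
ABV = (1.0650 − 1.0306)·131.25

4.5053 % ABV


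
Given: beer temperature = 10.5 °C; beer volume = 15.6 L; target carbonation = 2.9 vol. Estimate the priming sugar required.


residual = 14.695·(0.01821 + 0.09011·e^(−0.04·T));  sugar = (target − residual)·4.0·V
residual = 14.695·(0.01821 + 0.09011·e^(−0.04·10.5)) = 1.1376
sugar = (2.9 − 1.1376)·4.0·15.6

109.9716 g


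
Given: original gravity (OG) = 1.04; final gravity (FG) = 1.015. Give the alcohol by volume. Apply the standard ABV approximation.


ABV = (OG − FG) · 131.25
ABV = (1.04 − 1.015) · 131.25

3.2813 % ABV


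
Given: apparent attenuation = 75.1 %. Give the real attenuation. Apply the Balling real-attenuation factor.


RA = AA · 0.8192
RA = 75.1 · 0.8192

61.5219 %


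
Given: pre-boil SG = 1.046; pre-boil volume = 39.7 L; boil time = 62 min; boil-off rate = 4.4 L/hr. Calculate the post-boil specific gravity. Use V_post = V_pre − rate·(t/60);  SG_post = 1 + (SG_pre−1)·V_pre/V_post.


V_post = 39.7 − 4.4·(62/60) = 35.1533
SG_post = 1 + (1.046 − 1)·39.7/35.1533

1.0519


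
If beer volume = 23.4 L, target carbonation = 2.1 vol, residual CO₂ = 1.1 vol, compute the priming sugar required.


sugar = (target − residual)·4.0·V
sugar = (2.1 − 1.1)·4.0·23.4

93.6000 g


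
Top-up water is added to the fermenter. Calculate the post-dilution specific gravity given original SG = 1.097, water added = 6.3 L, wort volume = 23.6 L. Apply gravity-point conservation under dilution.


SG_new = 1 + (SG_old − 1)·V_old/(V_old + V_water)
pts = (1.097 − 1)·1000·23.6/(23.6 + 6.3) = 76.5619
SG_new = 1 + 76.5619/1000

1.0766


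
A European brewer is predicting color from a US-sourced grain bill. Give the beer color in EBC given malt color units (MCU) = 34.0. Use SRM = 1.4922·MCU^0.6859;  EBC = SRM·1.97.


SRM = 1.4922·34.0^0.6859 = 16.7598
EBC = 16.7598·1.97

33.0168 EBC


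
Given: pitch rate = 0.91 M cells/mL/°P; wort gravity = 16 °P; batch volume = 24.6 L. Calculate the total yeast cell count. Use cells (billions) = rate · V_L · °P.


cells = 0.91 · 24.6 · 16

358.1760 billion cells


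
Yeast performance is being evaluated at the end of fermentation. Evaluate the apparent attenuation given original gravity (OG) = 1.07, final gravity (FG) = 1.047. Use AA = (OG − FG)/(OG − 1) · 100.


AA = (1.07 − 1.047)/(1.07 − 1) · 100

32.8571 %


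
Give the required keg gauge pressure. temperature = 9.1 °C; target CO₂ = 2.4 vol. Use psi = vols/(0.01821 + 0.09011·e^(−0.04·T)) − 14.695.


psi = 2.4/(0.01821 + 0.09011·e^(−0.04·9.1)) − 14.695

14.9982 psi


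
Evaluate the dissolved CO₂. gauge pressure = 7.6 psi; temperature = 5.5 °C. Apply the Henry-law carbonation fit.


vols = (P + 14.695)·(0.01821 + 0.09011·e^(−0.04·T))
vols = (7.6 + 14.695)·(0.01821 + 0.09011·e^(−0.04·5.5))

2.0183 volumes


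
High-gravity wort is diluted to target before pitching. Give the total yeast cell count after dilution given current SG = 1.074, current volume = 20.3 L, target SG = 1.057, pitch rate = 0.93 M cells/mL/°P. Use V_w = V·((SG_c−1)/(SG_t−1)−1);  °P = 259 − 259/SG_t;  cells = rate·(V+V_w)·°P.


V_w = 20.3·((1.074−1)/(1.057−1)−1) = 6.0544
V_final = 20.3 + 6.0544 = 26.3544
°P = 259 − 259/1.057 = 13.9669
cells = 0.93·26.3544·13.9669

342.3225 billion cells


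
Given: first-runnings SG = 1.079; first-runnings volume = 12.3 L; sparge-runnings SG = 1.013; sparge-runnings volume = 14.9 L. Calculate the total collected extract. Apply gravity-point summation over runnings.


total = Σ (SG_i − 1)·1000·V_i
first = (1.079 − 1)·1000·12.3 = 971.7000
sparge = (1.013 − 1)·1000·14.9 = 193.7000
total = 971.7000 + 193.7000

1165.4000 gravity·L


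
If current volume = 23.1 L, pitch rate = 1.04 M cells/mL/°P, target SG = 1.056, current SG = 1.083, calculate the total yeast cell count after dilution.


V_w = V·((SG_c−1)/(SG_t−1)−1);  °P = 259 − 259/SG_t;  cells = rate·(V+V_w)·°P
V_w = 23.1·((1.083−1)/(1.056−1)−1) = 11.1375
V_final = 23.1 + 11.1375 = 34.2375
°P = 259 − 259/1.056 = 13.7348
cells = 1.04·34.2375·13.7348

489.0567 billion cells


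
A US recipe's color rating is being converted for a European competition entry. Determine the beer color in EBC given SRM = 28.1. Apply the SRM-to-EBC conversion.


EBC = SRM · 1.97
EBC = 28.1 · 1.97

55.3570 EBC


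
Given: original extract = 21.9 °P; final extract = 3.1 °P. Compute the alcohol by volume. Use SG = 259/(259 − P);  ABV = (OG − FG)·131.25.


OG = 259/(259 − 21.9) = 1.0924
FG = 259/(259 − 3.1) = 1.0121
ABV = (1.0924 − 1.0121)·131.25

10.5331 % ABV


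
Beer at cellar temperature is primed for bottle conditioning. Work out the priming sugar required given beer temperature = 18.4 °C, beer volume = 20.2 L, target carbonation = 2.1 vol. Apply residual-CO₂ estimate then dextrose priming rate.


residual = 14.695·(0.01821 + 0.09011·e^(−0.04·T));  sugar = (target − residual)·4.0·V
residual = 14.695·(0.01821 + 0.09011·e^(−0.04·18.4)) = 0.9019
sugar = (2.1 − 0.9019)·4.0·20.2

96.8060 g


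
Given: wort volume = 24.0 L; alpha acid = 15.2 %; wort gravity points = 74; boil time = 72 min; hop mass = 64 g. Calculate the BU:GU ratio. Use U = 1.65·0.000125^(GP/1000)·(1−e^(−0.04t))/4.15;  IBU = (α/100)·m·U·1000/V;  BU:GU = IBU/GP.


U = 1.65·0.000125^(74/1000)·(1−e^(−0.04·72))/4.15 = 0.1930
IBU = (15.2/100)·64·0.1930·1000/24.0 = 78.2221
BU:GU = 78.2221/74

1.0571


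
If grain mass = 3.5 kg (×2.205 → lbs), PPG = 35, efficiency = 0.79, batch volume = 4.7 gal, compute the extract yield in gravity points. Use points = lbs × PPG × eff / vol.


lbs = 3.5 × 2.205 = 7.7175
points = 7.7175 × 35 × 0.79 / 4.7

45.4019 points


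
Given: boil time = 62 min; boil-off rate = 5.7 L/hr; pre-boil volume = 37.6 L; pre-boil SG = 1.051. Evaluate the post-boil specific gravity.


V_post = V_pre − rate·(t/60);  SG_post = 1 + (SG_pre−1)·V_pre/V_post
V_post = 37.6 − 5.7·(62/60) = 31.7100
SG_post = 1 + (1.051 − 1)·37.6/31.7100

1.0605


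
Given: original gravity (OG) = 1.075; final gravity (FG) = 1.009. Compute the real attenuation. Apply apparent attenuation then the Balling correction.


AA = (OG−FG)/(OG−1)·100;  RA = AA·0.8192
AA = (1.075 − 1.009)/(1.075 − 1)·100 = 88.0000
RA = 88.0000·0.8192

72.0896 %


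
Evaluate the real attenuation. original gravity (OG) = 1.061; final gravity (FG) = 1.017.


AA = (OG−FG)/(OG−1)·100;  RA = AA·0.8192
AA = (1.061 − 1.017)/(1.061 − 1)·100 = 72.1311
RA = 72.1311·0.8192

59.0898 %


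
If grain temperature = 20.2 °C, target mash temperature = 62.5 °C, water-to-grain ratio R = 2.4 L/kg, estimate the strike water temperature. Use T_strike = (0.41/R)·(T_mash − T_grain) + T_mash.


T_strike = (0.41/2.4)·(62.5 − 20.2) + 62.5

69.7262 °C


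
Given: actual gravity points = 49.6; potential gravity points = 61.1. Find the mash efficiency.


efficiency = actual / potential × 100
efficiency = 49.6 / 61.1 × 100

81.1784 %


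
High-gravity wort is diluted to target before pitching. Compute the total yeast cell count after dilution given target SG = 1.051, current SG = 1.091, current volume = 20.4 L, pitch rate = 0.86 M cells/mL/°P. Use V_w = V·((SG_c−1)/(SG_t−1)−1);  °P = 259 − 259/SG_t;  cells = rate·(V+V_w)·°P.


V_w = 20.4·((1.091−1)/(1.051−1)−1) = 16.0000
V_final = 20.4 + 16.0000 = 36.4000
°P = 259 − 259/1.051 = 12.5680
cells = 0.86·36.4000·12.5680

393.4296 billion cells


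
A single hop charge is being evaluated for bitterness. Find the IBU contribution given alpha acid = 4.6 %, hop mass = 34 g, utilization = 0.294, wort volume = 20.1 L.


IBU = (α/100)·mass·U·1000 / V
IBU = (4.6/100)·34·0.294·1000 / 20.1

22.8764 IBU


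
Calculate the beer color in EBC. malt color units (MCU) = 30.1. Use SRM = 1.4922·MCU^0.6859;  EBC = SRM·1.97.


SRM = 1.4922·30.1^0.6859 = 15.4161
EBC = 15.4161·1.97

30.3698 EBC


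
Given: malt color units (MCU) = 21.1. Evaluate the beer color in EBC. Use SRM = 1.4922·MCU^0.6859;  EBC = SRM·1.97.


SRM = 1.4922·21.1^0.6859 = 12.0824
EBC = 12.0824·1.97

23.8023 EBC


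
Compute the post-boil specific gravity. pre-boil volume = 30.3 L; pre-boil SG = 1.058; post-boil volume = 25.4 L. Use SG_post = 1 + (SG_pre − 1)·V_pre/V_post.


pts_pre = (1.058 − 1)·1000 = 58.0000
pts_post = 58.0000·30.3/25.4 = 69.1890
SG_post = 1 + 69.1890/1000

1.0692


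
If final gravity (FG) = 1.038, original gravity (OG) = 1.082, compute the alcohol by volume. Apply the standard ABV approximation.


ABV = (OG − FG) · 131.25
ABV = (1.082 − 1.038) · 131.25

5.7750 % ABV


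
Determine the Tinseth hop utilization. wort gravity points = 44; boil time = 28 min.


U = 1.65·0.000125^(GP/1000) · (1 − e^(−0.04·t))/4.15
bigness = 1.65·0.000125^(44/1000) = 1.1111
boil_factor = (1 − e^(−0.04·28))/4.15 = 0.1623
U = 1.1111 · 0.1623

0.1804


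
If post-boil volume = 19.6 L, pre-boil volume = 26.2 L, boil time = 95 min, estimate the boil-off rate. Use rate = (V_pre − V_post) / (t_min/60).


rate = (26.2 − 19.6) / (95/60)

4.1684 L/hr


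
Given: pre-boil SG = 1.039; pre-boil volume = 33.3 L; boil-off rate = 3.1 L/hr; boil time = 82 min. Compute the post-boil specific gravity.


V_post = V_pre − rate·(t/60);  SG_post = 1 + (SG_pre−1)·V_pre/V_post
V_post = 33.3 − 3.1·(82/60) = 29.0633
SG_post = 1 + (1.039 − 1)·33.3/29.0633

1.0447


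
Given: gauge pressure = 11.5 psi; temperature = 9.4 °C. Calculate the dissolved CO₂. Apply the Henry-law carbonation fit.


vols = (P + 14.695)·(0.01821 + 0.09011·e^(−0.04·T))
vols = (11.5 + 14.695)·(0.01821 + 0.09011·e^(−0.04·9.4))

2.0977 volumes


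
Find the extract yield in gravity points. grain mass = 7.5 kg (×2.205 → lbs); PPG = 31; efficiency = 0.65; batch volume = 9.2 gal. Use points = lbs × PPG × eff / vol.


lbs = 7.5 × 2.205 = 16.5375
points = 16.5375 × 31 × 0.65 / 9.2

36.2207 points


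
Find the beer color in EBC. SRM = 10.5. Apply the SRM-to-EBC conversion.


EBC = SRM · 1.97
EBC = 10.5 · 1.97

20.6850 EBC


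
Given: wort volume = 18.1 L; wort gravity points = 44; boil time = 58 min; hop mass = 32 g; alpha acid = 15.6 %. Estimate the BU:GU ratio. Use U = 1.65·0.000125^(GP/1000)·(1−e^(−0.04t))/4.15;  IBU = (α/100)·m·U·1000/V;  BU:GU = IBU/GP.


U = 1.65·0.000125^(44/1000)·(1−e^(−0.04·58))/4.15 = 0.2414
IBU = (15.6/100)·32·0.2414·1000/18.1 = 66.5841
BU:GU = 66.5841/44

1.5133


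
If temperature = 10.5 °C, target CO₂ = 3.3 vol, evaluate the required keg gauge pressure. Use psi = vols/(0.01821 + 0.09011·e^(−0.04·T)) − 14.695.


psi = 3.3/(0.01821 + 0.09011·e^(−0.04·10.5)) − 14.695

27.9316 psi


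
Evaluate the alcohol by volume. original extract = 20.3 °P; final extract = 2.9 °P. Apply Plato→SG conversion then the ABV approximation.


SG = 259/(259 − P);  ABV = (OG − FG)·131.25
OG = 259/(259 − 20.3) = 1.0850
FG = 259/(259 − 2.9) = 1.0113
ABV = (1.0850 − 1.0113)·131.25

9.6758 % ABV


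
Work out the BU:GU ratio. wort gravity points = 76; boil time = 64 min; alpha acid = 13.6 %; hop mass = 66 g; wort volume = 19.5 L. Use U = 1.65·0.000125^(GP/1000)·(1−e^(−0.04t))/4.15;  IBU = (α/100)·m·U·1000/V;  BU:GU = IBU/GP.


U = 1.65·0.000125^(76/1000)·(1−e^(−0.04·64))/4.15 = 0.1853
IBU = (13.6/100)·66·0.1853·1000/19.5 = 85.2918
BU:GU = 85.2918/76

1.1223


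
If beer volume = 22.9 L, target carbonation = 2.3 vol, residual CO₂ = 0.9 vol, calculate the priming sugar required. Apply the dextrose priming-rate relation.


sugar = (target − residual)·4.0·V
sugar = (2.3 − 0.9)·4.0·22.9

128.2400 g


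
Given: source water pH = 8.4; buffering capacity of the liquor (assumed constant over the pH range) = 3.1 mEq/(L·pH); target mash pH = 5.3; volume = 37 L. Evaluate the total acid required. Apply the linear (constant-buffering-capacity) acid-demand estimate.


acid = buffering capacity · (pH_source − pH_target) · V
acid = 3.1 · (8.4 − 5.3) · 37

355.5700 mEq


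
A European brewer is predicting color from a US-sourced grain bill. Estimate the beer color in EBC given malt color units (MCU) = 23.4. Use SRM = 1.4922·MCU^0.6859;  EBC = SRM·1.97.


SRM = 1.4922·23.4^0.6859 = 12.9710
EBC = 12.9710·1.97

25.5528 EBC


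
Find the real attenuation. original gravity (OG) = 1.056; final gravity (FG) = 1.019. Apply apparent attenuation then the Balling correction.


AA = (OG−FG)/(OG−1)·100;  RA = AA·0.8192
AA = (1.056 − 1.019)/(1.056 − 1)·100 = 66.0714
RA = 66.0714·0.8192

54.1257 %


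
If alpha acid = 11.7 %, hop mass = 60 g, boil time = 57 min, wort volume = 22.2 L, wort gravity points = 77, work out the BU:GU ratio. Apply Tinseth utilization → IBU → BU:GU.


U = 1.65·0.000125^(GP/1000)·(1−e^(−0.04t))/4.15;  IBU = (α/100)·m·U·1000/V;  BU:GU = IBU/GP
U = 1.65·0.000125^(77/1000)·(1−e^(−0.04·57))/4.15 = 0.1787
IBU = (11.7/100)·60·0.1787·1000/22.2 = 56.4964
BU:GU = 56.4964/77

0.7337


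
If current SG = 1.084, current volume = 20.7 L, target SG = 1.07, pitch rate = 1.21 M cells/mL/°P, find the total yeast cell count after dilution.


V_w = V·((SG_c−1)/(SG_t−1)−1);  °P = 259 − 259/SG_t;  cells = rate·(V+V_w)·°P
V_w = 20.7·((1.084−1)/(1.07−1)−1) = 4.1400
V_final = 20.7 + 4.1400 = 24.8400
°P = 259 − 259/1.07 = 16.9439
cells = 1.21·24.8400·16.9439

509.2734 billion cells


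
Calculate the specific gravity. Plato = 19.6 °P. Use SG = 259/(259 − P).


SG = 259/(259 − 19.6)

1.0819


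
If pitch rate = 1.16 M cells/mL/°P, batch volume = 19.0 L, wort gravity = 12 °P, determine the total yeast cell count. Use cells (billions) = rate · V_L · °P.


cells = 1.16 · 19.0 · 12

264.4800 billion cells


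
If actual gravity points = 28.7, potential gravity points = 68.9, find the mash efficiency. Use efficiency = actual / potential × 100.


efficiency = 28.7 / 68.9 × 100

41.6546 %


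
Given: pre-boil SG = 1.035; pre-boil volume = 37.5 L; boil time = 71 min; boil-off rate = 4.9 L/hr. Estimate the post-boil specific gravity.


V_post = V_pre − rate·(t/60);  SG_post = 1 + (SG_pre−1)·V_pre/V_post
V_post = 37.5 − 4.9·(71/60) = 31.7017
SG_post = 1 + (1.035 − 1)·37.5/31.7017

1.0414


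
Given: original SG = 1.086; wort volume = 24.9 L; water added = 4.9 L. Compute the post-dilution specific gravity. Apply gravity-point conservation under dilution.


SG_new = 1 + (SG_old − 1)·V_old/(V_old + V_water)
pts = (1.086 − 1)·1000·24.9/(24.9 + 4.9) = 71.8591
SG_new = 1 + 71.8591/1000

1.0719


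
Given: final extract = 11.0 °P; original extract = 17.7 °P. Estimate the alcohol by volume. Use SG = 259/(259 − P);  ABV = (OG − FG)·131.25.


OG = 259/(259 − 17.7) = 1.0734
FG = 259/(259 − 11.0) = 1.0444
ABV = (1.0734 − 1.0444)·131.25

3.8060 % ABV


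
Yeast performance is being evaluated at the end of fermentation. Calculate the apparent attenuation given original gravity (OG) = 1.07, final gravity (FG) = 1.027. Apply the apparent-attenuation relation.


AA = (OG − FG)/(OG − 1) · 100
AA = (1.07 − 1.027)/(1.07 − 1) · 100

61.4286 %


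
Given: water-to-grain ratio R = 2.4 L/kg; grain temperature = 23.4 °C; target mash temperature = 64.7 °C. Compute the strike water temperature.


T_strike = (0.41/R)·(T_mash − T_grain) + T_mash
T_strike = (0.41/2.4)·(64.7 − 23.4) + 64.7

71.7554 °C


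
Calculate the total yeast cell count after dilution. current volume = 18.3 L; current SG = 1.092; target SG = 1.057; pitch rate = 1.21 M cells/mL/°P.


V_w = V·((SG_c−1)/(SG_t−1)−1);  °P = 259 − 259/SG_t;  cells = rate·(V+V_w)·°P
V_w = 18.3·((1.092−1)/(1.057−1)−1) = 11.2368
V_final = 18.3 + 11.2368 = 29.5368
°P = 259 − 259/1.057 = 13.9669
cells = 1.21·29.5368·13.9669

499.1707 billion cells


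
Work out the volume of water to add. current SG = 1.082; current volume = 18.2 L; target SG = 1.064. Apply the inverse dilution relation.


V_water = V·((SG_curr − 1)/(SG_target − 1) − 1)
V_water = 18.2·((1.082 − 1)/(1.064 − 1) − 1)

5.1187 L


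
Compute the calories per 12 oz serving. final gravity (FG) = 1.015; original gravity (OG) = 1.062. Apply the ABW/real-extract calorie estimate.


ABW = (OG−FG)·131.25·0.79/FG;  °P = 259 − 259/SG (for OG→OE and FG→AE);  RE = 0.1808·OE + 0.8192·AE;  Cal = (6.9·ABW + 4·(RE−0.1))·FG·3.55
ABW = (1.062 − 1.015)·131.25·0.79/1.015 = 4.8013
OE = 259 − 259/1.062 = 15.1205 °P
AE = 259 − 259/1.015 = 3.8276 °P
RE = 0.1808·15.1205 + 0.8192·3.8276 = 5.8693 °P
Cal = (6.9·4.8013 + 4·(5.8693−0.1))·1.015·3.55

202.5254 kcal


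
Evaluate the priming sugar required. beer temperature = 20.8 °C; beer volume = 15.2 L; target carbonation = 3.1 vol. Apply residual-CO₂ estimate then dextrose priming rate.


residual = 14.695·(0.01821 + 0.09011·e^(−0.04·T));  sugar = (target − residual)·4.0·V
residual = 14.695·(0.01821 + 0.09011·e^(−0.04·20.8)) = 0.8438
sugar = (3.1 − 0.8438)·4.0·15.2

137.1743 g


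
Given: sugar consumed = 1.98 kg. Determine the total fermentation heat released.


Q = m_sugar · 590 kJ/kg
Q = 1.98 · 590

1168.2000 kJ


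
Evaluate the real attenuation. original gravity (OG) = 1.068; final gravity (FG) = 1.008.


AA = (OG−FG)/(OG−1)·100;  RA = AA·0.8192
AA = (1.068 − 1.008)/(1.068 − 1)·100 = 88.2353
RA = 88.2353·0.8192

72.2824 %


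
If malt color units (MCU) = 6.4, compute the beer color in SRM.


SRM = 1.4922 · MCU^0.6859
SRM = 1.4922 · 6.4^0.6859

5.3307 SRM


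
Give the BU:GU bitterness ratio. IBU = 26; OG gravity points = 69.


BU:GU = IBU / OG_points
BU:GU = 26 / 69

0.3768


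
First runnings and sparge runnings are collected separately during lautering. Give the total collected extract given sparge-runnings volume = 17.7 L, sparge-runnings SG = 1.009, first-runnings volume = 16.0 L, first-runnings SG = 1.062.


total = Σ (SG_i − 1)·1000·V_i
first = (1.062 − 1)·1000·16.0 = 992.0000
sparge = (1.009 − 1)·1000·17.7 = 159.3000
total = 992.0000 + 159.3000

1151.3000 gravity·L


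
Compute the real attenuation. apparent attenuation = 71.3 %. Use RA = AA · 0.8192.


RA = 71.3 · 0.8192

58.4090 %


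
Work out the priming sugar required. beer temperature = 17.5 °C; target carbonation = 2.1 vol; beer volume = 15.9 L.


residual = 14.695·(0.01821 + 0.09011·e^(−0.04·T));  sugar = (target − residual)·4.0·V
residual = 14.695·(0.01821 + 0.09011·e^(−0.04·17.5)) = 0.9252
sugar = (2.1 − 0.9252)·4.0·15.9

74.7200 g


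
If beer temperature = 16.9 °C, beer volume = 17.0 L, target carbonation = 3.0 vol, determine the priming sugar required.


residual = 14.695·(0.01821 + 0.09011·e^(−0.04·T));  sugar = (target − residual)·4.0·V
residual = 14.695·(0.01821 + 0.09011·e^(−0.04·16.9)) = 0.9411
sugar = (3.0 − 0.9411)·4.0·17.0

140.0032 g


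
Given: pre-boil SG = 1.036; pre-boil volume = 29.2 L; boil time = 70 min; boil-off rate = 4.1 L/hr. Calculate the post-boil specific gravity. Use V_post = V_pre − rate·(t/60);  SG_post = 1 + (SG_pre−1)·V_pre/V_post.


V_post = 29.2 − 4.1·(70/60) = 24.4167
SG_post = 1 + (1.036 − 1)·29.2/24.4167

1.0431


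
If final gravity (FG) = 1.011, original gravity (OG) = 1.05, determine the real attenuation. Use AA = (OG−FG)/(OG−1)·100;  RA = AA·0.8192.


AA = (1.05 − 1.011)/(1.05 − 1)·100 = 78.0000
RA = 78.0000·0.8192

63.8976 %


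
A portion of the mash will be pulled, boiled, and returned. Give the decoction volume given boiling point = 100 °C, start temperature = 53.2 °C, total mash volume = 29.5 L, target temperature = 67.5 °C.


V_dec = V_total·(T_target − T_start)/(T_boil − T_start)
V_dec = 29.5·(67.5 − 53.2)/(100 − 53.2)

9.0139 L


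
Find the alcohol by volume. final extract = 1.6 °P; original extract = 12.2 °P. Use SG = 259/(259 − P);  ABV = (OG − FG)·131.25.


OG = 259/(259 − 12.2) = 1.0494
FG = 259/(259 − 1.6) = 1.0062
ABV = (1.0494 − 1.0062)·131.25

5.6722 % ABV


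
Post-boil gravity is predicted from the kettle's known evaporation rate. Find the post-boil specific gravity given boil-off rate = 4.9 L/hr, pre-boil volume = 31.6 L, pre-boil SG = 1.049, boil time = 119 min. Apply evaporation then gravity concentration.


V_post = V_pre − rate·(t/60);  SG_post = 1 + (SG_pre−1)·V_pre/V_post
V_post = 31.6 − 4.9·(119/60) = 21.8817
SG_post = 1 + (1.049 − 1)·31.6/21.8817

1.0708


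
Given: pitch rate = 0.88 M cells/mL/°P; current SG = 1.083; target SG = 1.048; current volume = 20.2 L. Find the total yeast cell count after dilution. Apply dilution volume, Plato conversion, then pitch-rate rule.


V_w = V·((SG_c−1)/(SG_t−1)−1);  °P = 259 − 259/SG_t;  cells = rate·(V+V_w)·°P
V_w = 20.2·((1.083−1)/(1.048−1)−1) = 14.7292
V_final = 20.2 + 14.7292 = 34.9292
°P = 259 − 259/1.048 = 11.8626
cells = 0.88·34.9292·11.8626

364.6285 billion cells


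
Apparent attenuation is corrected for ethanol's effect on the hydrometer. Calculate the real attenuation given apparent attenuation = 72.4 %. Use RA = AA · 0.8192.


RA = 72.4 · 0.8192

59.3101 %


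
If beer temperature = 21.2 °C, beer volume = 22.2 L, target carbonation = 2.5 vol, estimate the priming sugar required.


residual = 14.695·(0.01821 + 0.09011·e^(−0.04·T));  sugar = (target − residual)·4.0·V
residual = 14.695·(0.01821 + 0.09011·e^(−0.04·21.2)) = 0.8347
sugar = (2.5 − 0.8347)·4.0·22.2

147.8789 g


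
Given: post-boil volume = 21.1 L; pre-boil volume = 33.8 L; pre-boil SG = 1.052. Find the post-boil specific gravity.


SG_post = 1 + (SG_pre − 1)·V_pre/V_post
pts_pre = (1.052 − 1)·1000 = 52.0000
pts_post = 52.0000·33.8/21.1 = 83.2986
SG_post = 1 + 83.2986/1000

1.0833


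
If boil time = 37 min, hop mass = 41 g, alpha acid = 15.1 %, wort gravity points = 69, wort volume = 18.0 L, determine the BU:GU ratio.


U = 1.65·0.000125^(GP/1000)·(1−e^(−0.04t))/4.15;  IBU = (α/100)·m·U·1000/V;  BU:GU = IBU/GP
U = 1.65·0.000125^(69/1000)·(1−e^(−0.04·37))/4.15 = 0.1652
IBU = (15.1/100)·41·0.1652·1000/18.0 = 56.8109
BU:GU = 56.8109/69

0.8233


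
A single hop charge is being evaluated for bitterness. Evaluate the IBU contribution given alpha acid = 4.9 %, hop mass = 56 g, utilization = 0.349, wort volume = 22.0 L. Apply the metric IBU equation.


IBU = (α/100)·mass·U·1000 / V
IBU = (4.9/100)·56·0.349·1000 / 22.0

43.5298 IBU


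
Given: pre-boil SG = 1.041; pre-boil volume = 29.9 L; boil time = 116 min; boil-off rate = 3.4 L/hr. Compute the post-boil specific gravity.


V_post = V_pre − rate·(t/60);  SG_post = 1 + (SG_pre−1)·V_pre/V_post
V_post = 29.9 − 3.4·(116/60) = 23.3267
SG_post = 1 + (1.041 − 1)·29.9/23.3267

1.0526


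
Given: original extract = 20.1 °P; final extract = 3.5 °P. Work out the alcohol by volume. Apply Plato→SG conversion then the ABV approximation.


SG = 259/(259 − P);  ABV = (OG − FG)·131.25
OG = 259/(259 − 20.1) = 1.0841
FG = 259/(259 − 3.5) = 1.0137
ABV = (1.0841 − 1.0137)·131.25

9.2449 % ABV


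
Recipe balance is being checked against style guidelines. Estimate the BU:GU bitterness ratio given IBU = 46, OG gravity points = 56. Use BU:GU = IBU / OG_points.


BU:GU = 46 / 56

0.8214


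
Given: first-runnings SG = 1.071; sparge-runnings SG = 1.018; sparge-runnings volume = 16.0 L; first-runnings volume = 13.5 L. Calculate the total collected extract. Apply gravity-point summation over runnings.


total = Σ (SG_i − 1)·1000·V_i
first = (1.071 − 1)·1000·13.5 = 958.5000
sparge = (1.018 − 1)·1000·16.0 = 288.0000
total = 958.5000 + 288.0000

1246.5000 gravity·L


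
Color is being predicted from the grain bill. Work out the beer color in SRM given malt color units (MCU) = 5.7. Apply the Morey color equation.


SRM = 1.4922 · MCU^0.6859
SRM = 1.4922 · 5.7^0.6859

4.9236 SRM


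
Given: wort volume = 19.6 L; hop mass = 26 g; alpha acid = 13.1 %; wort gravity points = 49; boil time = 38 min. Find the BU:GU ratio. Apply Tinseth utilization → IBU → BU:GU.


U = 1.65·0.000125^(GP/1000)·(1−e^(−0.04t))/4.15;  IBU = (α/100)·m·U·1000/V;  BU:GU = IBU/GP
U = 1.65·0.000125^(49/1000)·(1−e^(−0.04·38))/4.15 = 0.2000
IBU = (13.1/100)·26·0.2000·1000/19.6 = 34.7524
BU:GU = 34.7524/49

0.7092


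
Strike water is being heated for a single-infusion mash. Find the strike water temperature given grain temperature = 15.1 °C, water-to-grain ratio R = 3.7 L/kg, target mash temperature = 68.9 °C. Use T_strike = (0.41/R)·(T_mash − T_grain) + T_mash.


T_strike = (0.41/3.7)·(68.9 − 15.1) + 68.9

74.8616 °C


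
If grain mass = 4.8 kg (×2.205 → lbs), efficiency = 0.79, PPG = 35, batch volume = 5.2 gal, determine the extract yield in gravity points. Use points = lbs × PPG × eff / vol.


lbs = 4.8 × 2.205 = 10.5840
points = 10.5840 × 35 × 0.79 / 5.2

56.2784 points


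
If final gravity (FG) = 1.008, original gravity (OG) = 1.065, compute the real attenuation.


AA = (OG−FG)/(OG−1)·100;  RA = AA·0.8192
AA = (1.065 − 1.008)/(1.065 − 1)·100 = 87.6923
RA = 87.6923·0.8192

71.8375 %


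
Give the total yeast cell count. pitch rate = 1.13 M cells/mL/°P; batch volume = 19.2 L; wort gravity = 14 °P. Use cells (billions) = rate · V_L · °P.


cells = 1.13 · 19.2 · 14

303.7440 billion cells


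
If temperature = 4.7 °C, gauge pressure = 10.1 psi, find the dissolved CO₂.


vols = (P + 14.695)·(0.01821 + 0.09011·e^(−0.04·T))
vols = (10.1 + 14.695)·(0.01821 + 0.09011·e^(−0.04·4.7))

2.3029 volumes


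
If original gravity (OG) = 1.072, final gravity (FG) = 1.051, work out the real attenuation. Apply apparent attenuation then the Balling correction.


AA = (OG−FG)/(OG−1)·100;  RA = AA·0.8192
AA = (1.072 − 1.051)/(1.072 − 1)·100 = 29.1667
RA = 29.1667·0.8192

23.8933 %


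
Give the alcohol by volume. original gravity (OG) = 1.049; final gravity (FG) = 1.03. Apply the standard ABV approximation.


ABV = (OG − FG) · 131.25
ABV = (1.049 − 1.03) · 131.25

2.4937 % ABV


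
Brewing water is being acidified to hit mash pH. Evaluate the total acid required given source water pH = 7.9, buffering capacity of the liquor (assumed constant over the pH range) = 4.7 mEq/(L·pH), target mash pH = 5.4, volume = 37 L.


acid = buffering capacity · (pH_source − pH_target) · V
acid = 4.7 · (7.9 − 5.4) · 37

434.7500 mEq


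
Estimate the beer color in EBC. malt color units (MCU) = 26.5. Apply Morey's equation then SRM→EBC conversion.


SRM = 1.4922·MCU^0.6859;  EBC = SRM·1.97
SRM = 1.4922·26.5^0.6859 = 14.1264
EBC = 14.1264·1.97

27.8290 EBC


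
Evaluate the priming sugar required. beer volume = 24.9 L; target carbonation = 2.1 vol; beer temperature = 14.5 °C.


residual = 14.695·(0.01821 + 0.09011·e^(−0.04·T));  sugar = (target − residual)·4.0·V
residual = 14.695·(0.01821 + 0.09011·e^(−0.04·14.5)) = 1.0090
sugar = (2.1 − 1.0090)·4.0·24.9

108.6641 g


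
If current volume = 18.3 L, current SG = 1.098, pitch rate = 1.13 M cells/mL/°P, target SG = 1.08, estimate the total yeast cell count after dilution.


V_w = V·((SG_c−1)/(SG_t−1)−1);  °P = 259 − 259/SG_t;  cells = rate·(V+V_w)·°P
V_w = 18.3·((1.098−1)/(1.08−1)−1) = 4.1175
V_final = 18.3 + 4.1175 = 22.4175
°P = 259 − 259/1.08 = 19.1852
cells = 1.13·22.4175·19.1852

485.9948 billion cells


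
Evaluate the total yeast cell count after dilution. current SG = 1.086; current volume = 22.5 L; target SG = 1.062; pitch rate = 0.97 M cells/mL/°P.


V_w = V·((SG_c−1)/(SG_t−1)−1);  °P = 259 − 259/SG_t;  cells = rate·(V+V_w)·°P
V_w = 22.5·((1.086−1)/(1.062−1)−1) = 8.7097
V_final = 22.5 + 8.7097 = 31.2097
°P = 259 − 259/1.062 = 15.1205
cells = 0.97·31.2097·15.1205

457.7496 billion cells


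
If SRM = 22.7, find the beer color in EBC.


EBC = SRM · 1.97
EBC = 22.7 · 1.97

44.7190 EBC


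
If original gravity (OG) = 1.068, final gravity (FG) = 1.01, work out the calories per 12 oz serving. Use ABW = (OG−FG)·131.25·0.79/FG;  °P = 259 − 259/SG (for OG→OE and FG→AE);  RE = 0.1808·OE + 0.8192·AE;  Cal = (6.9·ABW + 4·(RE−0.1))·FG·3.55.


ABW = (1.068 − 1.01)·131.25·0.79/1.01 = 5.9543
OE = 259 − 259/1.068 = 16.4906 °P
AE = 259 − 259/1.01 = 2.5644 °P
RE = 0.1808·16.4906 + 0.8192·2.5644 = 5.0822 °P
Cal = (6.9·5.9543 + 4·(5.0822−0.1))·1.01·3.55

218.7650 kcal


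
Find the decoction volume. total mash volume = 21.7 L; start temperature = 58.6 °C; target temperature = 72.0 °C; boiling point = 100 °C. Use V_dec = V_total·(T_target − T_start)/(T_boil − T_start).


V_dec = 21.7·(72.0 − 58.6)/(100 − 58.6)

7.0237 L


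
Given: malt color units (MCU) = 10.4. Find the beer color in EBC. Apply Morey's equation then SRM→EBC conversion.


SRM = 1.4922·MCU^0.6859;  EBC = SRM·1.97
SRM = 1.4922·10.4^0.6859 = 7.4372
EBC = 7.4372·1.97

14.6513 EBC


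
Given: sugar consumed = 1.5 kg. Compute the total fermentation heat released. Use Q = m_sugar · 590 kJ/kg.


Q = 1.5 · 590

885.0000 kJ


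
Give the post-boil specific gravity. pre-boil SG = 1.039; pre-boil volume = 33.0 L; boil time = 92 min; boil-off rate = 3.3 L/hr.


V_post = V_pre − rate·(t/60);  SG_post = 1 + (SG_pre−1)·V_pre/V_post
V_post = 33.0 − 3.3·(92/60) = 27.9400
SG_post = 1 + (1.039 − 1)·33.0/27.9400

1.0461


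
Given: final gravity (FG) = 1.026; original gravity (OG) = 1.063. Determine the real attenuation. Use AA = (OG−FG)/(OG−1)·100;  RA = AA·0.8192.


AA = (1.063 − 1.026)/(1.063 − 1)·100 = 58.7302
RA = 58.7302·0.8192

48.1117 %


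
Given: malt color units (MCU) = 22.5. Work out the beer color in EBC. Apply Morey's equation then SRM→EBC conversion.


SRM = 1.4922·MCU^0.6859;  EBC = SRM·1.97
SRM = 1.4922·22.5^0.6859 = 12.6267
EBC = 12.6267·1.97

24.8746 EBC


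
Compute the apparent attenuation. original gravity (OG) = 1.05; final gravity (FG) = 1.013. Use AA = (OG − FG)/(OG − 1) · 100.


AA = (1.05 − 1.013)/(1.05 − 1) · 100

74.0000 %


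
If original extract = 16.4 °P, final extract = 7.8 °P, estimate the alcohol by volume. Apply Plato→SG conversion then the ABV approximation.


SG = 259/(259 − P);  ABV = (OG − FG)·131.25
OG = 259/(259 − 16.4) = 1.0676
FG = 259/(259 − 7.8) = 1.0311
ABV = (1.0676 − 1.0311)·131.25

4.7972 % ABV


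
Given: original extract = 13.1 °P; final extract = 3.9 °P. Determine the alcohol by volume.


SG = 259/(259 − P);  ABV = (OG − FG)·131.25
OG = 259/(259 − 13.1) = 1.0533
FG = 259/(259 − 3.9) = 1.0153
ABV = (1.0533 − 1.0153)·131.25

4.9856 % ABV


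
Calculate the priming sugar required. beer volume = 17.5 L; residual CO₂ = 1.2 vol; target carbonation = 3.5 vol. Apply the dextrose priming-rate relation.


sugar = (target − residual)·4.0·V
sugar = (3.5 − 1.2)·4.0·17.5

161.0000 g


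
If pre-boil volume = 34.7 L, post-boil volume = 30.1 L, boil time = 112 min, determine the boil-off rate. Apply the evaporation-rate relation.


rate = (V_pre − V_post) / (t_min/60)
rate = (34.7 − 30.1) / (112/60)

2.4643 L/hr


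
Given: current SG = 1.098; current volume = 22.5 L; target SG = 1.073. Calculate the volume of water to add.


V_water = V·((SG_curr − 1)/(SG_target − 1) − 1)
V_water = 22.5·((1.098 − 1)/(1.073 − 1) − 1)

7.7055 L


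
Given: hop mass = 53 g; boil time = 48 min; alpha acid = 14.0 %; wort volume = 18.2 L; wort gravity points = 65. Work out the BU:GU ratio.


U = 1.65·0.000125^(GP/1000)·(1−e^(−0.04t))/4.15;  IBU = (α/100)·m·U·1000/V;  BU:GU = IBU/GP
U = 1.65·0.000125^(65/1000)·(1−e^(−0.04·48))/4.15 = 0.1892
IBU = (14.0/100)·53·0.1892·1000/18.2 = 77.1288
BU:GU = 77.1288/65

1.1866


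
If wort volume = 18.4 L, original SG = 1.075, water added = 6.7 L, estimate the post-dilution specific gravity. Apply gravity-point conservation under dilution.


SG_new = 1 + (SG_old − 1)·V_old/(V_old + V_water)
pts = (1.075 − 1)·1000·18.4/(18.4 + 6.7) = 54.9801
SG_new = 1 + 54.9801/1000

1.0550


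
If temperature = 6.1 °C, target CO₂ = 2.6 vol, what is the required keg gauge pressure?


psi = vols/(0.01821 + 0.09011·e^(−0.04·T)) − 14.695
psi = 2.6/(0.01821 + 0.09011·e^(−0.04·6.1)) − 14.695

14.5810 psi


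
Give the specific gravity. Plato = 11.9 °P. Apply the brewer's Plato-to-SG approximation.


SG = 259/(259 − P)
SG = 259/(259 − 11.9)

1.0482


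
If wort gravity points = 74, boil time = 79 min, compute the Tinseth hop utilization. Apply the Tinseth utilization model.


U = 1.65·0.000125^(GP/1000) · (1 − e^(−0.04·t))/4.15
bigness = 1.65·0.000125^(74/1000) = 0.8485
boil_factor = (1 − e^(−0.04·79))/4.15 = 0.2307
U = 0.8485 · 0.2307

0.1958


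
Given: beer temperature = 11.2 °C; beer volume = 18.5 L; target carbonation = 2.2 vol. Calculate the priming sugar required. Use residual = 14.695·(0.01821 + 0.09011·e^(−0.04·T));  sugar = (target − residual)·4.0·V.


residual = 14.695·(0.01821 + 0.09011·e^(−0.04·11.2)) = 1.1136
sugar = (2.2 − 1.1136)·4.0·18.5

80.3927 g


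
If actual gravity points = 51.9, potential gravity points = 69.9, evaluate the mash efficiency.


efficiency = actual / potential × 100
efficiency = 51.9 / 69.9 × 100

74.2489 %


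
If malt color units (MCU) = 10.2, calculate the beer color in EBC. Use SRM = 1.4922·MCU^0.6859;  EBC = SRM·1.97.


SRM = 1.4922·10.2^0.6859 = 7.3388
EBC = 7.3388·1.97

14.4575 EBC


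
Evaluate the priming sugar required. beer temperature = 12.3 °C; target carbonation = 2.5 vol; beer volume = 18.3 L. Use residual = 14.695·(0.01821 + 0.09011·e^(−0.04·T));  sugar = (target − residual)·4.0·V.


residual = 14.695·(0.01821 + 0.09011·e^(−0.04·12.3)) = 1.0772
sugar = (2.5 − 1.0772)·4.0·18.3

104.1494 g


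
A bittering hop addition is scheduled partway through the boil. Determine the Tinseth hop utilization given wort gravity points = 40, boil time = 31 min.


U = 1.65·0.000125^(GP/1000) · (1 − e^(−0.04·t))/4.15
bigness = 1.65·0.000125^(40/1000) = 1.1518
boil_factor = (1 − e^(−0.04·31))/4.15 = 0.1712
U = 1.1518 · 0.1712

0.1972


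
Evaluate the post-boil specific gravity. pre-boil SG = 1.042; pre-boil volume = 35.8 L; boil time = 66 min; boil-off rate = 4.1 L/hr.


V_post = V_pre − rate·(t/60);  SG_post = 1 + (SG_pre−1)·V_pre/V_post
V_post = 35.8 − 4.1·(66/60) = 31.2900
SG_post = 1 + (1.042 − 1)·35.8/31.2900

1.0481


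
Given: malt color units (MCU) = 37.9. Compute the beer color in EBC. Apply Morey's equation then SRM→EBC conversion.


SRM = 1.4922·MCU^0.6859;  EBC = SRM·1.97
SRM = 1.4922·37.9^0.6859 = 18.0558
EBC = 18.0558·1.97

35.5698 EBC


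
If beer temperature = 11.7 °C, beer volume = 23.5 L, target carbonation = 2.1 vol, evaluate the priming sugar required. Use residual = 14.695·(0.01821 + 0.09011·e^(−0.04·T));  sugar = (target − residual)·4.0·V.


residual = 14.695·(0.01821 + 0.09011·e^(−0.04·11.7)) = 1.0969
sugar = (2.1 − 1.0969)·4.0·23.5

94.2952 g


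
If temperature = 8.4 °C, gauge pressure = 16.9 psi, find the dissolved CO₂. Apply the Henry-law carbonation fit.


vols = (P + 14.695)·(0.01821 + 0.09011·e^(−0.04·T))
vols = (16.9 + 14.695)·(0.01821 + 0.09011·e^(−0.04·8.4))

2.6099 volumes


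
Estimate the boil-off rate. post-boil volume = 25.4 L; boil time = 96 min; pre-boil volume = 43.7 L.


rate = (V_pre − V_post) / (t_min/60)
rate = (43.7 − 25.4) / (96/60)

11.4375 L/hr


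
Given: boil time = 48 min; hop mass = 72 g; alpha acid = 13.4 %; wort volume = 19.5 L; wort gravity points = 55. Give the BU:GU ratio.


U = 1.65·0.000125^(GP/1000)·(1−e^(−0.04t))/4.15;  IBU = (α/100)·m·U·1000/V;  BU:GU = IBU/GP
U = 1.65·0.000125^(55/1000)·(1−e^(−0.04·48))/4.15 = 0.2070
IBU = (13.4/100)·72·0.2070·1000/19.5 = 102.4042
BU:GU = 102.4042/55

1.8619


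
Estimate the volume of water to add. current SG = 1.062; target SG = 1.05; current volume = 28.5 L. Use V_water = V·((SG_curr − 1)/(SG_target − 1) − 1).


V_water = 28.5·((1.062 − 1)/(1.05 − 1) − 1)

6.8400 L


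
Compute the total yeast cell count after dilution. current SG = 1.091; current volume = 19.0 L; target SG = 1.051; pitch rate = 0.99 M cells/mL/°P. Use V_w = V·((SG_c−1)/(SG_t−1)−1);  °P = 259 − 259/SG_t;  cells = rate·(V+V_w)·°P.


V_w = 19.0·((1.091−1)/(1.051−1)−1) = 14.9020
V_final = 19.0 + 14.9020 = 33.9020
°P = 259 − 259/1.051 = 12.5680
cells = 0.99·33.9020·12.5680

421.8201 billion cells


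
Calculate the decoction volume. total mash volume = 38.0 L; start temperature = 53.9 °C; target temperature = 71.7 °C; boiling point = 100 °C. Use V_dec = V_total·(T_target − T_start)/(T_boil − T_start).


V_dec = 38.0·(71.7 − 53.9)/(100 − 53.9)

14.6725 L


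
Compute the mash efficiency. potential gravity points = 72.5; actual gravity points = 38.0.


efficiency = actual / potential × 100
efficiency = 38.0 / 72.5 × 100

52.4138 %


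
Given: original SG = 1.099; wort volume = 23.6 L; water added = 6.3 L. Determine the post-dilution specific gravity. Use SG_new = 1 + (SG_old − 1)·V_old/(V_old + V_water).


pts = (1.099 − 1)·1000·23.6/(23.6 + 6.3) = 78.1405
SG_new = 1 + 78.1405/1000

1.0781


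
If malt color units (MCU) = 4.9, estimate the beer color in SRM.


SRM = 1.4922 · MCU^0.6859
SRM = 1.4922 · 4.9^0.6859

4.4385 SRM
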